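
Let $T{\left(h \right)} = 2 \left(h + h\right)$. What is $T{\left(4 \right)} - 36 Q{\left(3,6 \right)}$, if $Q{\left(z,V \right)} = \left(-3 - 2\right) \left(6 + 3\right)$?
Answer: $1636$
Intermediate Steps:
$Q{\left(z,V \right)} = -45$ ($Q{\left(z,V \right)} = \left(-5\right) 9 = -45$)
$T{\left(h \right)} = 4 h$ ($T{\left(h \right)} = 2 \cdot 2 h = 4 h$)
$T{\left(4 \right)} - 36 Q{\left(3,6 \right)} = 4 \cdot 4 - -1620 = 16 + 1620 = 1636$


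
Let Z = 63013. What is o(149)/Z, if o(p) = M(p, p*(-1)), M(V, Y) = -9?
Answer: -9/63013 ≈ -0.00014283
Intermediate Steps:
o(p) = -9
o(149)/Z = -9/63013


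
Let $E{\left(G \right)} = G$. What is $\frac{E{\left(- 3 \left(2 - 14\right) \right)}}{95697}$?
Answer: $\frac{4}{10633} \approx 0.00037619$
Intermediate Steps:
$\frac{E{\left(- 3 \left(2 - 14\right) \right)}}{95697} = \frac{\left(-3\right) \left(2 - 14\right)}{95697} = \left(-3\right) \left(-12\right) \frac{1}{95697} = 36 \cdot \frac{1}{95697} = \frac{4}{10633}$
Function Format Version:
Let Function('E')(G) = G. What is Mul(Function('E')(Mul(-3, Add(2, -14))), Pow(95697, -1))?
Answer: Rational(4, 10633) ≈ 0.00037619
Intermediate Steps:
Mul(Function('E')(Mul(-3, Add(2, -14))), Pow(95697, -1)) = Mul(Mul(-3, Add(2, -14)), Pow(95697, -1)) = Mul(Mul(-3, -12), Rational(1, 95697)) = Mul(36, Rational(1, 95697)) = Rational(4, 10633)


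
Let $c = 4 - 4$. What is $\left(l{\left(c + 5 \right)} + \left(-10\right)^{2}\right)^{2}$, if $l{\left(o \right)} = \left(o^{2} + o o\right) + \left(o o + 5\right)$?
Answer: $32400$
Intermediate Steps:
$c = 0$ ($c = 4 - 4 = 0$)
$l{\left(o \right)} = 5 + 3 o^{2}$ ($l{\left(o \right)} = \left(o^{2} + o^{2}\right) + \left(o^{2} + 5\right) = 2 o^{2} + \left(5 + o^{2}\right) = 5 + 3 o^{2}$)
$\left(l{\left(c + 5 \right)} + \left(-10\right)^{2}\right)^{2} = \left(\left(5 + 3 \left(0 + 5\right)^{2}\right) + \left(-10\right)^{2}\right)^{2} = \left(\left(5 + 3 \cdot 5^{2}\right) + 100\right)^{2} = \left(\left(5 + 3 \cdot 25\right) + 100\right)^{2} = \left(\left(5 + 75\right) + 100\right)^{2} = \left(80 + 100\right)^{2} = 180^{2} = 32400$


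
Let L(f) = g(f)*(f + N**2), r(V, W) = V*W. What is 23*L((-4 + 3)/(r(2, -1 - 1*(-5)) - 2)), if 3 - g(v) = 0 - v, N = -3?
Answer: 20723/36 ≈ 575.64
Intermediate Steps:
g(v) = 3 + v (g(v) = 3 - (0 - v) = 3 - (-1)*v = 3 + v)
L(f) = (3 + f)*(9 + f) (L(f) = (3 + f)*(f + (-3)**2) = (3 + f)*(f + 9) = (3 + f)*(9 + f))
23*L((-4 + 3)/(r(2, -1 - 1*(-5)) - 2)) = 23*((3 + (-4 + 3)/(2*(-1 - 1*(-5)) - 2))*(9 + (-4 + 3)/(2*(-1 - 1*(-5)) - 2))) = 23*((3 - 1/(2*(-1 + 5) - 2))*(9 - 1/(2*(-1 + 5) - 2))) = 23*((3 - 1/(2*4 - 2))*(9 - 1/(2*4 - 2))) = 23*((3 - 1/(8 - 2))*(9 - 1/(8 - 2))) = 23*((3 - 1/6)*(9 - 1/6)) = 23*((17/6)*(53/6)) = 23*(901/36) = 20723/36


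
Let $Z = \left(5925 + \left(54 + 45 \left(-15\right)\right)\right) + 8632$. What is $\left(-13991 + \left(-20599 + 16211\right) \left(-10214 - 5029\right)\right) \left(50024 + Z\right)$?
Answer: $4277151860280$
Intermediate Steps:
$Z = 13936$ ($Z = \left(5925 + \left(54 - 675\right)\right) + 8632 = \left(5925 - 621\right) + 8632 = 5304 + 8632 = 13936$)
$\left(-13991 + \left(-20599 + 16211\right) \left(-10214 - 5029\right)\right) \left(50024 + Z\right) = \left(-13991 + \left(-20599 + 16211\right) \left(-10214 - 5029\right)\right) \left(50024 + 13936\right) = \left(-13991 - -66886284\right) 63960 = \left(-13991 + 66886284\right) 63960 = 66872293 \cdot 63960 = 4277151860280$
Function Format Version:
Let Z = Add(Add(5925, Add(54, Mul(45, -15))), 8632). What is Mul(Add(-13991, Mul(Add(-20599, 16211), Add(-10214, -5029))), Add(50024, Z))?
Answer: 4277151860280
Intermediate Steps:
Z = 13936 (Z = Add(Add(5925, Add(54, -675)), 8632) = Add(Add(5925, -621), 8632) = Add(5304, 8632) = 13936)
Mul(Add(-13991, Mul(Add(-20599, 16211), Add(-10214, -5029))), Add(50024, Z)) = Mul(Add(-13991, Mul(Add(-20599, 16211), Add(-10214, -5029))), Add(50024, 13936)) = Mul(Add(-13991, Mul(-4388, -15243)), 63960) = Mul(Add(-13991, 66886284), 63960) = Mul(66872293, 63960) = 4277151860280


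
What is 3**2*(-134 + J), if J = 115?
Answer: -171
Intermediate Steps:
3**2*(-134 + J) = 3**2*(-134 + 115) = 9*(-19) = -171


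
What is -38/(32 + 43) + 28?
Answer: 2062/75 ≈ 27.493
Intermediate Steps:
-38/(32 + 43) + 28 = -38/75 + 28 = 2062/75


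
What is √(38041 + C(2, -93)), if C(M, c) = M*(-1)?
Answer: √38039 ≈ 195.04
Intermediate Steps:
C(M, c) = -M
√(38041 + C(2, -93)) = √(38041 - 1*2) = √(38041 - 2) = √38039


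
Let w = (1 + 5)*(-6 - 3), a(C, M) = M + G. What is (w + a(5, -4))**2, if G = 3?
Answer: 3025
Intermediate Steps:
a(C, M) = 3 + M (a(C, M) = M + 3 = 3 + M)
w = -54 (w = 6*(-9) = -54)
(w + a(5, -4))**2 = (-54 + (3 - 4))**2 = (-54 - 1)**2 = (-55)**2 = 3025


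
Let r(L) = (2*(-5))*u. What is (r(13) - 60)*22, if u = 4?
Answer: -2200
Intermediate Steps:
r(L) = -40 (r(L) = (2*(-5))*4 = -10*4 = -40)
(r(13) - 60)*22 = (-40 - 60)*22 = -100*22 = -2200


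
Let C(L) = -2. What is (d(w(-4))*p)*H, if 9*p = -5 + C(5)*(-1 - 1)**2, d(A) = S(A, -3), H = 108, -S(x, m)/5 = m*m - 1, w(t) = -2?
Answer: 6240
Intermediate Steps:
S(x, m) = 5 - 5*m**2 (S(x, m) = -5*(m*m - 1) = -5*(m**2 - 1) = -5*(-1 + m**2) = 5 - 5*m**2)
d(A) = -40 (d(A) = 5 - 5*(-3)**2 = 5 - 5*9 = 5 - 45 = -40)
p = -13/9 (p = (-5 - 2*(-1 - 1)**2)/9 = (-5 - 2*(-2)**2)/9 = (-5 - 2*4)/9 = (-5 - 8)/9 = (1/9)*(-13) = -13/9 ≈ -1.4444)
(d(w(-4))*p)*H = -40*(-13/9)*108 = (520/9)*108 = 6240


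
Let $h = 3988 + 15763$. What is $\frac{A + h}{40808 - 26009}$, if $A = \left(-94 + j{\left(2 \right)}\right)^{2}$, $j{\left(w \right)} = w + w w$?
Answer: $\frac{9165}{4933} \approx 1.8579$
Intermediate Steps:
$j{\left(w \right)} = w + w^{2}$
$h = 19751$
$A = 7744$ ($A = \left(-94 + 2 \left(1 + 2\right)\right)^{2} = \left(-94 + 2 \cdot 3\right)^{2} = \left(-94 + 6\right)^{2} = \left(-88\right)^{2} = 7744$)
$\frac{A + h}{40808 - 26009} = \frac{7744 + 19751}{40808 - 26009} = \frac{27495}{14799} = 27495 \cdot \frac{1}{14799} = \frac{9165}{4933}$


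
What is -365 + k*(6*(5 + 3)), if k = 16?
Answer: 403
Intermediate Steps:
-365 + k*(6*(5 + 3)) = -365 + 16*(6*(5 + 3)) = -365 + 16*(6*8) = -365 + 16*48 = -365 + 768 = 403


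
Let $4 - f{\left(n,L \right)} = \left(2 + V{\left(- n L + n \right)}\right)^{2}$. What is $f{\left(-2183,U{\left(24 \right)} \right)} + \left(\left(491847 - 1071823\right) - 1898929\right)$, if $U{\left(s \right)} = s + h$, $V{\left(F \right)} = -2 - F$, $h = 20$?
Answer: $-8813868062$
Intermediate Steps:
$U{\left(s \right)} = 20 + s$ ($U{\left(s \right)} = s + 20 = 20 + s$)
$f{\left(n,L \right)} = 4 - \left(- n + L n\right)^{2}$ ($f{\left(n,L \right)} = 4 - \left(2 - \left(2 + n + - n L\right)\right)^{2} = 4 - \left(2 - \left(2 + n - L n\right)\right)^{2} = 4 - \left(- n + L n\right)^{2}$)
$f{\left(-2183,U{\left(24 \right)} \right)} + \left(\left(491847 - 1071823\right) - 1898929\right) = \left(4 - \left(-2183\right)^{2} \left(-1 + \left(20 + 24\right)\right)^{2}\right) + \left(\left(491847 - 1071823\right) - 1898929\right) = \left(4 - 4765489 \left(-1 + 44\right)^{2}\right) + \left(\left(491847 - 1071823\right) - 1898929\right) = \left(4 - 4765489 \cdot 43^{2}\right) - 2478905 = \left(4 - 4765489 \cdot 1849\right) - 2478905 = \left(4 - 8811389161\right) - 2478905 = -8811389157 - 2478905 = -8813868062$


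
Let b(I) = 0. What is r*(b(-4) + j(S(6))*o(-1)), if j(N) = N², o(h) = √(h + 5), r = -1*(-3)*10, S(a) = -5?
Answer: 1500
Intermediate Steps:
r = 30 (r = 3*10 = 30)
o(h) = √(5 + h)
r*(b(-4) + j(S(6))*o(-1)) = 30*(0 + (-5)²*√(5 - 1)) = 30*(0 + 25*√4) = 30*(0 + 25*2) = 30*(0 + 50) = 30*50 = 1500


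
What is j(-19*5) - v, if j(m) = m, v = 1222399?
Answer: -1222494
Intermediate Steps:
j(-19*5) - v = -19*5 - 1*1222399 = -95 - 1222399 = -1222494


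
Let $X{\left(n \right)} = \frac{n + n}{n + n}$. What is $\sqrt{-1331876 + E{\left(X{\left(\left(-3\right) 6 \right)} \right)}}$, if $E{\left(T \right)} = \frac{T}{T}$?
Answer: $25 i \sqrt{2131} \approx 1154.1 i$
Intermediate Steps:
$X{\left(n \right)} = 1$ ($X{\left(n \right)} = \frac{2 n}{2 n} = 2 n \frac{1}{2 n} = 1$)
$E{\left(T \right)} = 1$
$\sqrt{-1331876 + E{\left(X{\left(\left(-3\right) 6 \right)} \right)}} = \sqrt{-1331876 + 1} = \sqrt{-1331875} = 25 i \sqrt{2131}$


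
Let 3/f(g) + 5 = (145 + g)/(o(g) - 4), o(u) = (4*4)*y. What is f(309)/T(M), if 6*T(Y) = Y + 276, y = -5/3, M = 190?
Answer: -414/212263 ≈ -0.0019504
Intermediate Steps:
y = -5/3 (y = -5*⅓ = -5/3 ≈ -1.6667)
T(Y) = 46 + Y/6 (T(Y) = (Y + 276)/6 = (276 + Y)/6 = 46 + Y/6)
o(u) = -80/3 (o(u) = (4*4)*(-5/3) = 16*(-5/3) = -80/3)
f(g) = 3/(-895/92 - 3*g/92) (f(g) = 3/(-5 + (145 + g)/(-80/3 - 4)) = 3/(-5 + (145 + g)/(-92/3)) = 3/(-5 + (145 + g)*(-3/92)) = 3/(-5 + (-435/92 - 3*g/92)) = 3/(-895/92 - 3*g/92))
f(309)/T(M) = (-276/(895 + 3*309))/(46 + (⅙)*190) = (-276/(895 + 927))/(46 + 95/3) = (-276/1822)/(233/3) = -276*1/1822*(3/233) = -138/911*3/233 = -414/212263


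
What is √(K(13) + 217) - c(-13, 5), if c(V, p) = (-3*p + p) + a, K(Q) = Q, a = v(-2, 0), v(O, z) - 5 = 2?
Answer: 3 + √230 ≈ 18.166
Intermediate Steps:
v(O, z) = 7 (v(O, z) = 5 + 2 = 7)
a = 7
c(V, p) = 7 - 2*p (c(V, p) = (-3*p + p) + 7 = -2*p + 7 = 7 - 2*p)
√(K(13) + 217) - c(-13, 5) = √(13 + 217) - (7 - 2*5) = √230 - (7 - 10) = √230 - 1*(-3) = √230 + 3 = 3 + √230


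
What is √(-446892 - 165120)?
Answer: 2*I*√153003 ≈ 782.31*I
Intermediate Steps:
√(-446892 - 165120) = √(-612012) = 2*I*√153003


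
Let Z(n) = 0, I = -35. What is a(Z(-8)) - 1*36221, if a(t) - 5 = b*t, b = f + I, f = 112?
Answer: -36216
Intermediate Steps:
b = 77 (b = 112 - 35 = 77)
a(t) = 5 + 77*t
a(Z(-8)) - 1*36221 = (5 + 77*0) - 1*36221 = (5 + 0) - 36221 = 5 - 36221 = -36216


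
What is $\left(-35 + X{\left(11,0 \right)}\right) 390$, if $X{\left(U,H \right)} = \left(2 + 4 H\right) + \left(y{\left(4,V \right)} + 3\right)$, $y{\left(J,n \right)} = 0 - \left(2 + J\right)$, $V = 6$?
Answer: $-14040$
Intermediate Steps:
$y{\left(J,n \right)} = -2 - J$ ($y{\left(J,n \right)} = 0 - \left(2 + J\right) = -2 - J$)
$X{\left(U,H \right)} = -1 + 4 H$ ($X{\left(U,H \right)} = \left(2 + 4 H\right) + \left(\left(-2 - 4\right) + 3\right) = \left(2 + 4 H\right) + \left(-6 + 3\right) = \left(2 + 4 H\right) - 3 = -1 + 4 H$)
$\left(-35 + X{\left(11,0 \right)}\right) 390 = \left(-35 + \left(-1 + 4 \cdot 0\right)\right) 390 = \left(-35 + \left(-1 + 0\right)\right) 390 = \left(-35 - 1\right) 390 = \left(-36\right) 390 = -14040$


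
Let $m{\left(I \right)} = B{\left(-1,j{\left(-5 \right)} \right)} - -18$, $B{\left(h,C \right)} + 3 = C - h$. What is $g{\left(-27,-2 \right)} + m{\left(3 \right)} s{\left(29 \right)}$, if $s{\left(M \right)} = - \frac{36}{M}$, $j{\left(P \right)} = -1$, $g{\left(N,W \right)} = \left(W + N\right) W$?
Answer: $\frac{1142}{29} \approx 39.379$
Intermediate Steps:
$g{\left(N,W \right)} = W \left(N + W\right)$ ($g{\left(N,W \right)} = \left(N + W\right) W = W \left(N + W\right)$)
$B{\left(h,C \right)} = -3 + C - h$ ($B{\left(h,C \right)} = -3 + \left(C - h\right) = -3 + C - h$)
$m{\left(I \right)} = 15$ ($m{\left(I \right)} = \left(-3 - 1 - -1\right) - -18 = \left(-3 - 1 + 1\right) + 18 = -3 + 18 = 15$)
$g{\left(-27,-2 \right)} + m{\left(3 \right)} s{\left(29 \right)} = - 2 \left(-27 - 2\right) + 15 \left(- \frac{36}{29}\right) = \left(-2\right) \left(-29\right) + 15 \left(\left(-36\right) \frac{1}{29}\right) = 58 + 15 \left(- \frac{36}{29}\right) = 58 - \frac{540}{29} = \frac{1142}{29}$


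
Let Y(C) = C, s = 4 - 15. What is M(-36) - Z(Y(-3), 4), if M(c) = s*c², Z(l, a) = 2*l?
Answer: -14250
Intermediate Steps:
s = -11
M(c) = -11*c²
M(-36) - Z(Y(-3), 4) = -11*(-36)² - 2*(-3) = -11*1296 - 1*(-6) = -14256 + 6 = -14250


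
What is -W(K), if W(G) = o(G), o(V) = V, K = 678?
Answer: -678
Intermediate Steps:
W(G) = G
-W(K) = -1*678 = -678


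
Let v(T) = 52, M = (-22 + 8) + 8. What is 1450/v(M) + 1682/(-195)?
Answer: 7511/390 ≈ 19.259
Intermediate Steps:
M = -6 (M = -14 + 8 = -6)
1450/v(M) + 1682/(-195) = 1450/52 + 1682/(-195) = 1450*(1/52) + 1682*(-1/195) = 725/26 - 1682/195 = 7511/390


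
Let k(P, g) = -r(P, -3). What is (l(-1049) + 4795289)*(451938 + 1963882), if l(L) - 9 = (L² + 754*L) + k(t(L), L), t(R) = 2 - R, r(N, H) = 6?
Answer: 12332149897540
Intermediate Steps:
k(P, g) = -6 (k(P, g) = -1*6 = -6)
l(L) = 3 + L² + 754*L (l(L) = 9 + ((L² + 754*L) - 6) = 9 + (-6 + L² + 754*L) = 3 + L² + 754*L)
(l(-1049) + 4795289)*(451938 + 1963882) = ((3 + (-1049)² + 754*(-1049)) + 4795289)*(451938 + 1963882) = ((3 + 1100401 - 790946) + 4795289)*2415820 = (309458 + 4795289)*2415820 = 5104747*2415820 = 12332149897540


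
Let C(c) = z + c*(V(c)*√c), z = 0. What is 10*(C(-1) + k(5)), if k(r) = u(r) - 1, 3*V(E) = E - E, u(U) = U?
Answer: 40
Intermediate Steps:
V(E) = 0 (V(E) = (E - E)/3 = (⅓)*0 = 0)
k(r) = -1 + r (k(r) = r - 1 = -1 + r)
C(c) = 0 (C(c) = 0 + c*(0*√c) = 0 + c*0 = 0 + 0 = 0)
10*(C(-1) + k(5)) = 10*(0 + (-1 + 5)) = 10*(0 + 4) = 10*4 = 40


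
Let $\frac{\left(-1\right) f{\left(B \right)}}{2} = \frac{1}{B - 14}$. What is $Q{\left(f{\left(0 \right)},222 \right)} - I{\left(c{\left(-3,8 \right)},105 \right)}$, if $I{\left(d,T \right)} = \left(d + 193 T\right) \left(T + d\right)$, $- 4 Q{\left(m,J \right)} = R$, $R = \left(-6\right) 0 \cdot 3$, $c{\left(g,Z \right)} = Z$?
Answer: $-2290849$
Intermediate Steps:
$f{\left(B \right)} = - \frac{2}{-14 + B}$ ($f{\left(B \right)} = - \frac{2}{B - 14} = - \frac{2}{-14 + B}$)
$R = 0$ ($R = 0 \cdot 3 = 0$)
$Q{\left(m,J \right)} = 0$ ($Q{\left(m,J \right)} = \left(- \frac{1}{4}\right) 0 = 0$)
$I{\left(d,T \right)} = \left(T + d\right) \left(d + 193 T\right)$
$Q{\left(f{\left(0 \right)},222 \right)} - I{\left(c{\left(-3,8 \right)},105 \right)} = 0 - \left(8^{2} + 193 \cdot 105^{2} + 194 \cdot 105 \cdot 8\right) = 0 - \left(64 + 193 \cdot 11025 + 162960\right) = 0 - \left(64 + 2127825 + 162960\right) = 0 - 2290849 = -2290849$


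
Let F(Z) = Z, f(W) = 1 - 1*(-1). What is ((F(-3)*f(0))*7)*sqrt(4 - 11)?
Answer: -42*I*sqrt(7) ≈ -111.12*I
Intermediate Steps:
f(W) = 2 (f(W) = 1 + 1 = 2)
((F(-3)*f(0))*7)*sqrt(4 - 11) = (-3*2*7)*sqrt(4 - 11) = (-6*7)*sqrt(-7) = -42*I*sqrt(7)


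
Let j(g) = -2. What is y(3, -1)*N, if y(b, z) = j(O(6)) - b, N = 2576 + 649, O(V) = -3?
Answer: -16125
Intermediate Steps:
N = 3225
y(b, z) = -2 - b
y(3, -1)*N = (-2 - 1*3)*3225 = (-2 - 3)*3225 = -5*3225 = -16125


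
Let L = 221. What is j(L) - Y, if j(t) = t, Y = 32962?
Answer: -32741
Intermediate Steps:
j(L) - Y = 221 - 1*32962 = 221 - 32962 = -32741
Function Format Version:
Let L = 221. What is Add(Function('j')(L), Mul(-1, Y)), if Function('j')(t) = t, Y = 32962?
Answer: -32741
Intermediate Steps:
Add(Function('j')(L), Mul(-1, Y)) = Add(221, Mul(-1, 32962)) = Add(221, -32962) = -32741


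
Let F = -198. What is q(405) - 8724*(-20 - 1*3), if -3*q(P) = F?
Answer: 200718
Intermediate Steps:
q(P) = 66 (q(P) = -⅓*(-198) = 66)
q(405) - 8724*(-20 - 1*3) = 66 - 8724*(-20 - 1*3) = 66 - 8724*(-20 - 3) = 66 - 8724*(-23) = 66 + 200652 = 200718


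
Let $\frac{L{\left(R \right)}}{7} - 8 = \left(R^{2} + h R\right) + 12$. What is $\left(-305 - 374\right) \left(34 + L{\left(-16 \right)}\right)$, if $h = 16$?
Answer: $-118146$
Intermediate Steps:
$L{\left(R \right)} = 140 + 7 R^{2} + 112 R$ ($L{\left(R \right)} = 56 + 7 \left(\left(R^{2} + 16 R\right) + 12\right) = 56 + 7 \left(12 + R^{2} + 16 R\right) = 56 + \left(84 + 7 R^{2} + 112 R\right) = 140 + 7 R^{2} + 112 R$)
$\left(-305 - 374\right) \left(34 + L{\left(-16 \right)}\right) = \left(-305 - 374\right) \left(34 + \left(140 + 7 \left(-16\right)^{2} + 112 \left(-16\right)\right)\right) = - 679 \left(34 + \left(140 + 7 \cdot 256 - 1792\right)\right) = - 679 \left(34 + \left(140 + 1792 - 1792\right)\right) = - 679 \left(34 + 140\right) = \left(-679\right) 174 = -118146$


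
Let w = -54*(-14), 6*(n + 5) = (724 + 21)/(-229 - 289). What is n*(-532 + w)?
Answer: -130280/111 ≈ -1173.7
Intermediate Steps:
n = -16285/3108 (n = -5 + ((724 + 21)/(-229 - 289))/6 = -5 + (745/(-518))/6 = -5 + (745*(-1/518))/6 = -5 + (1/6)*(-745/518) = -5 - 745/3108 = -16285/3108 ≈ -5.2397)
w = 756
n*(-532 + w) = -16285*(-532 + 756)/3108 = -16285/3108*224 = -130280/111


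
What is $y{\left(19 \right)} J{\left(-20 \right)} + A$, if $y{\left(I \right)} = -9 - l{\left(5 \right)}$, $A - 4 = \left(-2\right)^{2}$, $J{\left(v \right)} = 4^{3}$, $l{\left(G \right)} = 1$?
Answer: $-632$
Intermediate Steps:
$J{\left(v \right)} = 64$
$A = 8$ ($A = 4 + \left(-2\right)^{2} = 4 + 4 = 8$)
$y{\left(I \right)} = -10$ ($y{\left(I \right)} = -9 - 1 = -10$)
$y{\left(19 \right)} J{\left(-20 \right)} + A = \left(-10\right) 64 + 8 = -640 + 8 = -632$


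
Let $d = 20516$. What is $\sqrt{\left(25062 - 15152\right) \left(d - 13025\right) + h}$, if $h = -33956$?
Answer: $\sqrt{74201854} \approx 8614.0$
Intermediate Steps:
$\sqrt{\left(25062 - 15152\right) \left(d - 13025\right) + h} = \sqrt{\left(25062 - 15152\right) \left(20516 - 13025\right) - 33956} = \sqrt{9910 \cdot 7491 - 33956} = \sqrt{74235810 - 33956} = \sqrt{74201854}$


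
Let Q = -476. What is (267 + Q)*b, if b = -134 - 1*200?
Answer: 69806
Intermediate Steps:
b = -334 (b = -134 - 200 = -334)
(267 + Q)*b = (267 - 476)*(-334) = -209*(-334) = 69806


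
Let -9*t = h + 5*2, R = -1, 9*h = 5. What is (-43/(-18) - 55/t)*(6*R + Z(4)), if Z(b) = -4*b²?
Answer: -589925/171 ≈ -3449.9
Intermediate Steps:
h = 5/9 (h = (⅑)*5 = 5/9 ≈ 0.55556)
t = -95/81 (t = -(5/9 + 5*2)/9 = -(5/9 + 10)/9 = -⅑*95/9 = -95/81 ≈ -1.1728)
(-43/(-18) - 55/t)*(6*R + Z(4)) = (-43/(-18) - 55/(-95/81))*(6*(-1) - 4*4²) = (-43*(-1/18) - 55*(-81/95))*(-6 - 4*16) = (43/18 + 891/19)*(-6 - 64) = (16855/342)*(-70) = -589925/171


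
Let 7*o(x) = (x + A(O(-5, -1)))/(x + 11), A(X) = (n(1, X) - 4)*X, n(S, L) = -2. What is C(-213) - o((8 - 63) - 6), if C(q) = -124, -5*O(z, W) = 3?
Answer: -31041/250 ≈ -124.16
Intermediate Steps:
O(z, W) = -⅗ (O(z, W) = -⅕*3 = -⅗)
A(X) = -6*X (A(X) = (-2 - 4)*X = -6*X)
o(x) = (18/5 + x)/(7*(11 + x)) (o(x) = ((x - 6*(-⅗))/(x + 11))/7 = ((x + 18/5)/(11 + x))/7 = ((18/5 + x)/(11 + x))/7 = (18/5 + x)/(7*(11 + x)))
C(-213) - o((8 - 63) - 6) = -124 - (18 + 5*((8 - 63) - 6))/(35*(11 + ((8 - 63) - 6))) = -124 - (18 + 5*(-55 - 6))/(35*(11 + (-55 - 6))) = -124 - (18 + 5*(-61))/(35*(11 - 61)) = -124 - (18 - 305)/(35*(-50)) = -124 - (-1)*(-287)/(35*50) = -124 - 1*41/250 = -124 - 41/250 = -31041/250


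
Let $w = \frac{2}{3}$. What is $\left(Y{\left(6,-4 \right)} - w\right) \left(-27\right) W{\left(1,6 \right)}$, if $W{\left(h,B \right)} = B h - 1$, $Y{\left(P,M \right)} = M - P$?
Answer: $1440$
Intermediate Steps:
$W{\left(h,B \right)} = -1 + B h$
$w = \frac{2}{3}$ ($w = 2 \cdot \frac{1}{3} = \frac{2}{3} \approx 0.66667$)
$\left(Y{\left(6,-4 \right)} - w\right) \left(-27\right) W{\left(1,6 \right)} = \left(\left(-4 - 6\right) - \frac{2}{3}\right) \left(-27\right) \left(-1 + 6 \cdot 1\right) = \left(\left(-4 - 6\right) - \frac{2}{3}\right) \left(-27\right) \left(-1 + 6\right) = \left(-10 - \frac{2}{3}\right) \left(-27\right) 5 = \left(- \frac{32}{3}\right) \left(-27\right) 5 = 288 \cdot 5 = 1440$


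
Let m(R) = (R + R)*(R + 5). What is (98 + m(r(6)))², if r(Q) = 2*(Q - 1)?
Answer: 158404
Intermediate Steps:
r(Q) = -2 + 2*Q (r(Q) = 2*(-1 + Q) = -2 + 2*Q)
m(R) = 2*R*(5 + R) (m(R) = (2*R)*(5 + R) = 2*R*(5 + R))
(98 + m(r(6)))² = (98 + 2*(-2 + 2*6)*(5 + (-2 + 2*6)))² = (98 + 2*(-2 + 12)*(5 + (-2 + 12)))² = (98 + 2*10*(5 + 10))² = (98 + 2*10*15)² = (98 + 300)² = 398² = 158404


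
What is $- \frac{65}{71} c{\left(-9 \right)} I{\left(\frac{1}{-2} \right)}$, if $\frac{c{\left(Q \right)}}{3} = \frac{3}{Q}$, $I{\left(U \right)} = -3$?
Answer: $- \frac{195}{71} \approx -2.7465$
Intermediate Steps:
$c{\left(Q \right)} = \frac{9}{Q}$ ($c{\left(Q \right)} = 3 \frac{3}{Q} = \frac{9}{Q}$)
$- \frac{65}{71} c{\left(-9 \right)} I{\left(\frac{1}{-2} \right)} = - \frac{65}{71} \frac{9}{-9} \left(-3\right) = \left(-65\right) \frac{1}{71} \cdot 9 \left(- \frac{1}{9}\right) \left(-3\right) = \left(- \frac{65}{71}\right) \left(-1\right) \left(-3\right) = \frac{65}{71} \left(-3\right) = - \frac{195}{71}$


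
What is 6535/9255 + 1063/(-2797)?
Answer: 1688066/5177247 ≈ 0.32605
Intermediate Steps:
6535/9255 + 1063/(-2797) = 6535*(1/9255) + 1063*(-1/2797) = 1307/1851 - 1063/2797 = 1688066/5177247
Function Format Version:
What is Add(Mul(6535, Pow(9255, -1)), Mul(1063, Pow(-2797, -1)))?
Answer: Rational(1688066, 5177247) ≈ 0.32605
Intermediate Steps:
Add(Mul(6535, Pow(9255, -1)), Mul(1063, Pow(-2797, -1))) = Add(Mul(6535, Rational(1, 9255)), Mul(1063, Rational(-1, 2797))) = Add(Rational(1307, 1851), Rational(-1063, 2797)) = Rational(1688066, 5177247)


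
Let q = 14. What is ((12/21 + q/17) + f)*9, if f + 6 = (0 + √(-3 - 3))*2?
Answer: -4932/119 + 18*I*√6 ≈ -41.445 + 44.091*I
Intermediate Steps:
f = -6 + 2*I*√6 (f = -6 + (0 + √(-3 - 3))*2 = -6 + (0 + √(-6))*2 = -6 + (0 + I*√6)*2 = -6 + (I*√6)*2 = -6 + 2*I*√6 ≈ -6.0 + 4.899*I)
((12/21 + q/17) + f)*9 = ((12/21 + 14/17) + (-6 + 2*I*√6))*9 = ((12*(1/21) + 14*(1/17)) + (-6 + 2*I*√6))*9 = ((4/7 + 14/17) + (-6 + 2*I*√6))*9 = (166/119 + (-6 + 2*I*√6))*9 = (-548/119 + 2*I*√6)*9 = -4932/119 + 18*I*√6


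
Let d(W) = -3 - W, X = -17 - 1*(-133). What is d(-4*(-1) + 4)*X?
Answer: -1276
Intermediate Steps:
X = 116 (X = -17 + 133 = 116)
d(-4*(-1) + 4)*X = (-3 - (-4*(-1) + 4))*116 = (-3 - (4 + 4))*116 = (-3 - 1*8)*116 = (-3 - 8)*116 = -11*116 = -1276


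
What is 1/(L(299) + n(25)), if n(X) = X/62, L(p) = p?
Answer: 62/18563 ≈ 0.0033400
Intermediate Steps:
n(X) = X/62 (n(X) = X*(1/62) = X/62)
1/(L(299) + n(25)) = 1/(299 + (1/62)*25) = 1/(299 + 25/62) = 1/(18563/62) = 62/18563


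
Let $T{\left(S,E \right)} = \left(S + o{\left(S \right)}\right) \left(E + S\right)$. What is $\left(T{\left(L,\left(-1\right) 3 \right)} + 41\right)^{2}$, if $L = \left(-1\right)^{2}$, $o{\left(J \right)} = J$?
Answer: $1369$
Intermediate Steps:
$L = 1$
$T{\left(S,E \right)} = 2 S \left(E + S\right)$ ($T{\left(S,E \right)} = \left(S + S\right) \left(E + S\right) = 2 S \left(E + S\right)$)
$\left(T{\left(L,\left(-1\right) 3 \right)} + 41\right)^{2} = \left(2 \cdot 1 \left(\left(-1\right) 3 + 1\right) + 41\right)^{2} = \left(2 \cdot 1 \left(-3 + 1\right) + 41\right)^{2} = \left(2 \cdot 1 \left(-2\right) + 41\right)^{2} = \left(-4 + 41\right)^{2} = 37^{2} = 1369$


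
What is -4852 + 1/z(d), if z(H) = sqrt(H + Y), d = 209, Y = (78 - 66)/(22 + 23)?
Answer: -4852 + sqrt(47085)/3139 ≈ -4851.9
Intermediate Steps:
Y = 4/15 (Y = 12/45 = 12*(1/45) = 4/15 ≈ 0.26667)
z(H) = sqrt(4/15 + H) (z(H) = sqrt(H + 4/15) = sqrt(4/15 + H))
-4852 + 1/z(d) = -4852 + 1/(sqrt(60 + 225*209)/15) = -4852 + 1/(sqrt(60 + 47025)/15) = -4852 + 1/(sqrt(47085)/15) = -4852 + sqrt(47085)/3139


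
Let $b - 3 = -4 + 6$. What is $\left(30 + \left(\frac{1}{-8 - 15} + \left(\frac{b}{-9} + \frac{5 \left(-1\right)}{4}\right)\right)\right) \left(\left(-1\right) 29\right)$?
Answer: $- \frac{675961}{828} \approx -816.38$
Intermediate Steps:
$b = 5$ ($b = 3 + \left(-4 + 6\right) = 3 + 2 = 5$)
$\left(30 + \left(\frac{1}{-8 - 15} + \left(\frac{b}{-9} + \frac{5 \left(-1\right)}{4}\right)\right)\right) \left(\left(-1\right) 29\right) = \left(30 + \left(\frac{1}{-8 - 15} + \left(\frac{5}{-9} + \frac{5 \left(-1\right)}{4}\right)\right)\right) \left(\left(-1\right) 29\right) = \left(30 + \left(\frac{1}{-23} + \left(5 \left(- \frac{1}{9}\right) - \frac{5}{4}\right)\right)\right) \left(-29\right) = \left(30 - \frac{1531}{828}\right) \left(-29\right) = \frac{23309}{828} \left(-29\right) = - \frac{675961}{828}$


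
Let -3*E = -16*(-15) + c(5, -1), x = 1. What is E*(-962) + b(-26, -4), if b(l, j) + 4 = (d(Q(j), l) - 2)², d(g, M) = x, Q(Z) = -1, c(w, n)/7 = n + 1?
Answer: 76957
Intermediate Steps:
c(w, n) = 7 + 7*n (c(w, n) = 7*(n + 1) = 7*(1 + n) = 7 + 7*n)
d(g, M) = 1
E = -80 (E = -(-16*(-15) + (7 + 7*(-1)))/3 = -(240 + (7 - 7))/3 = -(240 + 0)/3 = -⅓*240 = -80)
b(l, j) = -3 (b(l, j) = -4 + (1 - 2)² = -4 + (-1)² = -4 + 1 = -3)
E*(-962) + b(-26, -4) = -80*(-962) - 3 = 76960 - 3 = 76957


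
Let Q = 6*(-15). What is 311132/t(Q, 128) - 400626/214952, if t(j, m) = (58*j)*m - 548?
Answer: -41847532109/17967515252 ≈ -2.3291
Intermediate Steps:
Q = -90
t(j, m) = -548 + 58*j*m (t(j, m) = 58*j*m - 548 = -548 + 58*j*m)
311132/t(Q, 128) - 400626/214952 = 311132/(-548 + 58*(-90)*128) - 400626/214952 = 311132/(-548 - 668160) - 400626*1/214952 = 311132/(-668708) - 200313/107476 = 311132*(-1/668708) - 200313/107476 = -77783/167177 - 200313/107476 = -41847532109/17967515252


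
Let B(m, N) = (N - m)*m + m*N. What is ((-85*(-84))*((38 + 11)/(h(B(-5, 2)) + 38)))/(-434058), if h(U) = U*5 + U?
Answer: 29155/8391788 ≈ 0.0034742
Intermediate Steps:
B(m, N) = N*m + m*(N - m) (B(m, N) = m*(N - m) + N*m = N*m + m*(N - m))
h(U) = 6*U (h(U) = 5*U + U = 6*U)
((-85*(-84))*((38 + 11)/(h(B(-5, 2)) + 38)))/(-434058) = ((-85*(-84))*((38 + 11)/(6*(-5*(-1*(-5) + 2*2)) + 38)))/(-434058) = (7140*(49/(6*(-5*(5 + 4)) + 38)))*(-1/434058) = (7140*(49/(6*(-5*9) + 38)))*(-1/434058) = (7140*(49/(6*(-45) + 38)))*(-1/434058) = (7140*(49/(-270 + 38)))*(-1/434058) = (7140*(49/(-232)))*(-1/434058) = (7140*(49*(-1/232)))*(-1/434058) = (7140*(-49/232))*(-1/434058) = -87465/58*(-1/434058) = 29155/8391788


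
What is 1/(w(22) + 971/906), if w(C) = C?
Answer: 906/20903 ≈ 0.043343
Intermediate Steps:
1/(w(22) + 971/906) = 1/(22 + 971/906) = 1/(20903/906) = 906/20903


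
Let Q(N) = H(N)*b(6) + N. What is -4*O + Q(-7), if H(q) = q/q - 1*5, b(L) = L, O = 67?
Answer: -299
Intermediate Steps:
H(q) = -4 (H(q) = 1 - 5 = -4)
Q(N) = -24 + N (Q(N) = -4*6 + N = -24 + N)
-4*O + Q(-7) = -4*67 + (-24 - 7) = -268 - 31 = -299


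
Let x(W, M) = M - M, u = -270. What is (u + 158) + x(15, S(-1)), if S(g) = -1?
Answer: -112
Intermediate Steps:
x(W, M) = 0
(u + 158) + x(15, S(-1)) = (-270 + 158) + 0 = -112 + 0 = -112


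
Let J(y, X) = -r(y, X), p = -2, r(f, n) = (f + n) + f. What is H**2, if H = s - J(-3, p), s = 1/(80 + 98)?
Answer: 2024929/31684 ≈ 63.910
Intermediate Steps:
r(f, n) = n + 2*f
s = 1/178 ≈ 0.0056180
J(y, X) = -X - 2*y (J(y, X) = -(X + 2*y) = -X - 2*y)
H = -1423/178 (H = 1/178 - (-1*(-2) - 2*(-3)) = 1/178 - (2 + 6) = 1/178 - 1*8 = 1/178 - 8 = -1423/178 ≈ -7.9944)
H**2 = (-1423/178)**2 = 2024929/31684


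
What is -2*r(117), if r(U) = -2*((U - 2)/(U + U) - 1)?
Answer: -238/117 ≈ -2.0342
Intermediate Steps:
r(U) = 2 - (-2 + U)/U (r(U) = -2*((-2 + U)/((2*U)) - 1) = -2*((-2 + U)*(1/(2*U)) - 1) = -2*((-2 + U)/(2*U) - 1) = -2*(-1 + (-2 + U)/(2*U)) = 2 - (-2 + U)/U)
-2*r(117) = -2*(2 + 117)/117 = -2*119/117 = -238/117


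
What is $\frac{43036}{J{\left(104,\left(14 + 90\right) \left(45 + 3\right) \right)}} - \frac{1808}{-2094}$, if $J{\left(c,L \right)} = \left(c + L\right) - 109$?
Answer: $\frac{49566940}{5221389} \approx 9.4931$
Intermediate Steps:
$J{\left(c,L \right)} = -109 + L + c$ ($J{\left(c,L \right)} = \left(L + c\right) - 109 = -109 + L + c$)
$\frac{43036}{J{\left(104,\left(14 + 90\right) \left(45 + 3\right) \right)}} - \frac{1808}{-2094} = \frac{43036}{-109 + \left(14 + 90\right) \left(45 + 3\right) + 104} - \frac{1808}{-2094} = \frac{43036}{-109 + 104 \cdot 48 + 104} - - \frac{904}{1047} = \frac{43036}{-109 + 4992 + 104} + \frac{904}{1047} = \frac{43036}{4987} + \frac{904}{1047} = \frac{49566940}{5221389}$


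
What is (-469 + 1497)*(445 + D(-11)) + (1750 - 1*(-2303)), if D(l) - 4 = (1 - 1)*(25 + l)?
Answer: 465625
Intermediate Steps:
D(l) = 4 (D(l) = 4 + (1 - 1)*(25 + l) = 4 + 0*(25 + l) = 4 + 0 = 4)
(-469 + 1497)*(445 + D(-11)) + (1750 - 1*(-2303)) = (-469 + 1497)*(445 + 4) + (1750 - 1*(-2303)) = 1028*449 + (1750 + 2303) = 461572 + 4053 = 465625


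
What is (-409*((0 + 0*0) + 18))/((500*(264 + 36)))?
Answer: -1227/25000 ≈ -0.049080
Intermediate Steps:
(-409*((0 + 0*0) + 18))/((500*(264 + 36))) = (-409*((0 + 0) + 18))/((500*300)) = -409*(0 + 18)/150000 = -409*18*(1/150000) = -7362*1/150000 = -1227/25000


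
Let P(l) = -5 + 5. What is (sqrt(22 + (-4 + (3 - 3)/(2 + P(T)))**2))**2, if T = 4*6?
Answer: 38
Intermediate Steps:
T = 24
P(l) = 0
(sqrt(22 + (-4 + (3 - 3)/(2 + P(T)))**2))**2 = (sqrt(22 + (-4 + (3 - 3)/(2 + 0))**2))**2 = (sqrt(22 + (-4 + 0/2)**2))**2 = (sqrt(22 + (-4 + 0*(1/2))**2))**2 = (sqrt(22 + (-4 + 0)**2))**2 = (sqrt(22 + (-4)**2))**2 = (sqrt(22 + 16))**2 = (sqrt(38))**2 = 38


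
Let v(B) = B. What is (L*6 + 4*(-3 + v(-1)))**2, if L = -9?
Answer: 4900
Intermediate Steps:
(L*6 + 4*(-3 + v(-1)))**2 = (-9*6 + 4*(-3 - 1))**2 = (-54 + 4*(-4))**2 = (-54 - 16)**2 = (-70)**2 = 4900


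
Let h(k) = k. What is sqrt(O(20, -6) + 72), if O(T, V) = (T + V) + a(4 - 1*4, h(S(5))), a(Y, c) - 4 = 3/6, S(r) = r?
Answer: sqrt(362)/2 ≈ 9.5132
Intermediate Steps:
a(Y, c) = 9/2 (a(Y, c) = 4 + 3/6 = 4 + 3*(1/6) = 4 + 1/2 = 9/2)
O(T, V) = 9/2 + T + V (O(T, V) = (T + V) + 9/2 = 9/2 + T + V)
sqrt(O(20, -6) + 72) = sqrt((9/2 + 20 - 6) + 72) = sqrt(37/2 + 72) = sqrt(181/2) = sqrt(362)/2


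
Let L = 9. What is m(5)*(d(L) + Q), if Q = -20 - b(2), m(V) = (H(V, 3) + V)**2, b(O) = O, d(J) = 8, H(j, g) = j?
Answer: -1400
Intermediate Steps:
m(V) = 4*V**2 (m(V) = (V + V)**2 = (2*V)**2 = 4*V**2)
Q = -22 (Q = -20 - 1*2 = -20 - 2 = -22)
m(5)*(d(L) + Q) = (4*5**2)*(8 - 22) = (4*25)*(-14) = 100*(-14) = -1400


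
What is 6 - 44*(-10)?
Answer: 446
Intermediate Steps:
6 - 44*(-10) = 6 + 440 = 446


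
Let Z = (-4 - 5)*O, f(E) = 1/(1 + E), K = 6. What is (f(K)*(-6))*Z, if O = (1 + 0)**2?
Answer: 54/7 ≈ 7.7143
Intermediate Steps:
O = 1 (O = 1**2 = 1)
Z = -9 (Z = (-4 - 5)*1 = -9*1 = -9)
(f(K)*(-6))*Z = (-6/(1 + 6))*(-9) = (-6/7)*(-9) = ((1/7)*(-6))*(-9) = -6/7*(-9) = 54/7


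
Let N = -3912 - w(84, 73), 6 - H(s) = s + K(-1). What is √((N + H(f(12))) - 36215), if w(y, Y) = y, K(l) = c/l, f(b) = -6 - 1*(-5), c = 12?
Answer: 16*I*√157 ≈ 200.48*I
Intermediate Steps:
f(b) = -1 (f(b) = -6 + 5 = -1)
K(l) = 12/l
H(s) = 18 - s (H(s) = 6 - (s + 12/(-1)) = 6 - (s + 12*(-1)) = 6 - (s - 12) = 6 - (-12 + s) = 6 + (12 - s) = 18 - s)
N = -3996 (N = -3912 - 1*84 = -3912 - 84 = -3996)
√((N + H(f(12))) - 36215) = √((-3996 + (18 - 1*(-1))) - 36215) = √((-3996 + (18 + 1)) - 36215) = √((-3996 + 19) - 36215) = √(-3977 - 36215) = √(-40192) = 16*I*√157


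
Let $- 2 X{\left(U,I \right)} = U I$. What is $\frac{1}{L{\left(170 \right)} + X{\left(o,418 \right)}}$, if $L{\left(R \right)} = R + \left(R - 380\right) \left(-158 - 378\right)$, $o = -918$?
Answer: $\frac{1}{304592} \approx 3.2831 \cdot 10^{-6}$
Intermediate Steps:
$L{\left(R \right)} = 203680 - 535 R$ ($L{\left(R \right)} = R + \left(-380 + R\right) \left(-536\right) = R - \left(-203680 + 536 R\right) = 203680 - 535 R$)
$X{\left(U,I \right)} = - \frac{I U}{2}$ ($X{\left(U,I \right)} = - \frac{U I}{2} = - \frac{I U}{2}$)
$\frac{1}{L{\left(170 \right)} + X{\left(o,418 \right)}} = \frac{1}{\left(203680 - 90950\right) - 209 \left(-918\right)} = \frac{1}{\left(203680 - 90950\right) + 191862} = \frac{1}{112730 + 191862} = \frac{1}{304592}$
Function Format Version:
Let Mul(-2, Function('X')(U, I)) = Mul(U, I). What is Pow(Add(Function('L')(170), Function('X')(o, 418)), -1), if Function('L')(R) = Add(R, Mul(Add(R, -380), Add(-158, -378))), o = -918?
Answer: Rational(1, 304592) ≈ 3.2831e-6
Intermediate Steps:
Function('L')(R) = Add(203680, Mul(-535, R)) (Function('L')(R) = Add(R, Mul(Add(-380, R), -536)) = Add(R, Add(203680, Mul(-536, R))) = Add(203680, Mul(-535, R)))
Function('X')(U, I) = Mul(Rational(-1, 2), I, U) (Function('X')(U, I) = Mul(Rational(-1, 2), Mul(U, I)) = Mul(Rational(-1, 2), Mul(I, U)) = Mul(Rational(-1, 2), I, U))
Pow(Add(Function('L')(170), Function('X')(o, 418)), -1) = Pow(Add(Add(203680, Mul(-535, 170)), Mul(Rational(-1, 2), 418, -918)), -1) = Pow(Add(Add(203680, -90950), 191862), -1) = Pow(Add(112730, 191862), -1) = Pow(304592, -1) = Rational(1, 304592)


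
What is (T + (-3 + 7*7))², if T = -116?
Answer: 4900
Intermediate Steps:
(T + (-3 + 7*7))² = (-116 + (-3 + 7*7))² = (-116 + (-3 + 49))² = (-116 + 46)² = (-70)² = 4900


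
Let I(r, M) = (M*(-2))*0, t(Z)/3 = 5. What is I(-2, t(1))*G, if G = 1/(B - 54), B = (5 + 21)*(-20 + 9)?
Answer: 0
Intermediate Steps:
t(Z) = 15 (t(Z) = 3*5 = 15)
B = -286 (B = 26*(-11) = -286)
I(r, M) = 0 (I(r, M) = -2*M*0 = 0)
G = -1/340 (G = 1/(-286 - 54) = 1/(-340) = -1/340 ≈ -0.0029412)
I(-2, t(1))*G = 0*(-1/340) = 0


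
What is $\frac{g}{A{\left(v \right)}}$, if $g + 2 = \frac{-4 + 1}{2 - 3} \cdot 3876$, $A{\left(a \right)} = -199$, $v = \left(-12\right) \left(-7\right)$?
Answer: $- \frac{11626}{199} \approx -58.422$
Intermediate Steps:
$v = 84$
$g = 11626$ ($g = -2 + \frac{-4 + 1}{2 - 3} \cdot 3876 = -2 + - \frac{3}{-1} \cdot 3876 = -2 + \left(-3\right) \left(-1\right) 3876 = -2 + 3 \cdot 3876 = -2 + 11628 = 11626$)
$\frac{g}{A{\left(v \right)}} = \frac{11626}{-199} = 11626 \left(- \frac{1}{199}\right) = - \frac{11626}{199}$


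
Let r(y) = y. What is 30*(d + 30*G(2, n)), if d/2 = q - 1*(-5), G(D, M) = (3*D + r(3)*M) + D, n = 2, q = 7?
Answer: 13320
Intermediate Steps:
G(D, M) = 3*M + 4*D (G(D, M) = (3*D + 3*M) + D = 3*M + 4*D)
d = 24 (d = 2*(7 - 1*(-5)) = 2*(7 + 5) = 2*12 = 24)
30*(d + 30*G(2, n)) = 30*(24 + 30*(3*2 + 4*2)) = 30*(24 + 30*(6 + 8)) = 30*(24 + 30*14) = 30*(24 + 420) = 30*444 = 13320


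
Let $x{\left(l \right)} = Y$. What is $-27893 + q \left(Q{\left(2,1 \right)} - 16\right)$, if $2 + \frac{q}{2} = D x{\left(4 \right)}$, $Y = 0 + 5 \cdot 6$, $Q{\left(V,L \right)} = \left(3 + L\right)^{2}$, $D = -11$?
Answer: $-27893$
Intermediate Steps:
$Y = 30$ ($Y = 0 + 30 = 30$)
$x{\left(l \right)} = 30$
$q = -664$ ($q = -4 + 2 \left(\left(-11\right) 30\right) = -4 + 2 \left(-330\right) = -4 - 660 = -664$)
$-27893 + q \left(Q{\left(2,1 \right)} - 16\right) = -27893 - 664 \left(\left(3 + 1\right)^{2} - 16\right) = -27893 - 664 \left(4^{2} - 16\right) = -27893 - 664 \left(16 - 16\right) = -27893 - 0 = -27893 + 0 = -27893$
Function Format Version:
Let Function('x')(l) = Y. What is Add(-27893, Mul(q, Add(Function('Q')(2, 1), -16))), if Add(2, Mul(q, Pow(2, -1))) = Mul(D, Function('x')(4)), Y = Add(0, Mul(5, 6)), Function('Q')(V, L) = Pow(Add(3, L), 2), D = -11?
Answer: -27893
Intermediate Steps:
Y = 30 (Y = Add(0, 30) = 30)
Function('x')(l) = 30
q = -664 (q = Add(-4, Mul(2, Mul(-11, 30))) = Add(-4, Mul(2, -330)) = Add(-4, -660) = -664)
Add(-27893, Mul(q, Add(Function('Q')(2, 1), -16))) = Add(-27893, Mul(-664, Add(Pow(Add(3, 1), 2), -16))) = Add(-27893, Mul(-664, Add(Pow(4, 2), -16))) = Add(-27893, Mul(-664, Add(16, -16))) = Add(-27893, Mul(-664, 0)) = Add(-27893, 0) = -27893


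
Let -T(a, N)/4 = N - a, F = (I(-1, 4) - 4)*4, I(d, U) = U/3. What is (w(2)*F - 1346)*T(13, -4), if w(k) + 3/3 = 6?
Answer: -285464/3 ≈ -95155.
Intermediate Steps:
I(d, U) = U/3 (I(d, U) = U*(⅓) = U/3)
F = -32/3 (F = ((⅓)*4 - 4)*4 = (4/3 - 4)*4 = -8/3*4 = -32/3 ≈ -10.667)
w(k) = 5 (w(k) = -1 + 6 = 5)
T(a, N) = -4*N + 4*a (T(a, N) = -4*(N - a) = -4*N + 4*a)
(w(2)*F - 1346)*T(13, -4) = (5*(-32/3) - 1346)*(-4*(-4) + 4*13) = (-160/3 - 1346)*(16 + 52) = -4198/3*68 = -285464/3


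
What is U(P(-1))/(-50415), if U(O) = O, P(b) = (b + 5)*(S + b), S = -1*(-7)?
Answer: -8/16805 ≈ -0.00047605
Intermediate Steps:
S = 7
P(b) = (5 + b)*(7 + b) (P(b) = (b + 5)*(7 + b) = (5 + b)*(7 + b))
U(P(-1))/(-50415) = (35 + (-1)² + 12*(-1))/(-50415) = (35 + 1 - 12)*(-1/50415) = 24*(-1/50415) = -8/16805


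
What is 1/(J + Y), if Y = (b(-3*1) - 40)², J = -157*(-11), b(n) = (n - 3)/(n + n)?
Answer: 1/3248 ≈ 0.00030788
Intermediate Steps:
b(n) = (-3 + n)/(2*n) (b(n) = (-3 + n)/((2*n)) = (-3 + n)*(1/(2*n)) = (-3 + n)/(2*n))
J = 1727
Y = 1521 (Y = ((-3 - 3*1)/(2*((-3*1))) - 40)² = ((½)*(-3 - 3)/(-3) - 40)² = ((½)*(-⅓)*(-6) - 40)² = (1 - 40)² = (-39)² = 1521)
1/(J + Y) = 1/(1727 + 1521) = 1/3248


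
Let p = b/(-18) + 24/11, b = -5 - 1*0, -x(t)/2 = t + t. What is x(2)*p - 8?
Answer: -2740/99 ≈ -27.677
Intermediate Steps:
x(t) = -4*t (x(t) = -2*(t + t) = -4*t)
b = -5 (b = -5 + 0 = -5)
p = 487/198 (p = -5/(-18) + 24/11 = -5*(-1/18) + 24*(1/11) = 5/18 + 24/11 = 487/198 ≈ 2.4596)
x(2)*p - 8 = -4*2*(487/198) - 8 = -8*487/198 - 8 = -1948/99 - 8 = -2740/99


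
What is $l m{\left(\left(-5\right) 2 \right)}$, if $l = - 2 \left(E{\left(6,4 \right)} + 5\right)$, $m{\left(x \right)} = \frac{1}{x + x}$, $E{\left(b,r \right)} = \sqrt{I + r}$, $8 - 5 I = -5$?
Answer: $\frac{1}{2} + \frac{\sqrt{165}}{50} \approx 0.7569$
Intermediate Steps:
$I = \frac{13}{5}$ ($I = \frac{8}{5} - -1 = \frac{8}{5} + 1 = \frac{13}{5} \approx 2.6$)
$E{\left(b,r \right)} = \sqrt{\frac{13}{5} + r}$
$m{\left(x \right)} = \frac{1}{2 x}$
$l = -10 - \frac{2 \sqrt{165}}{5}$ ($l = - 2 \left(\frac{\sqrt{65 + 25 \cdot 4}}{5} + 5\right) = - 2 \left(\frac{\sqrt{65 + 100}}{5} + 5\right) = - 2 \left(\frac{\sqrt{165}}{5} + 5\right) = - 2 \left(5 + \frac{\sqrt{165}}{5}\right) = -10 - \frac{2 \sqrt{165}}{5} \approx -15.138$)
$l m{\left(\left(-5\right) 2 \right)} = \left(-10 - \frac{2 \sqrt{165}}{5}\right) \frac{1}{2 \left(\left(-5\right) 2\right)} = \left(-10 - \frac{2 \sqrt{165}}{5}\right) \frac{1}{2 \left(-10\right)} = \left(-10 - \frac{2 \sqrt{165}}{5}\right) \frac{1}{2} \left(- \frac{1}{10}\right) = \left(-10 - \frac{2 \sqrt{165}}{5}\right) \left(- \frac{1}{20}\right) = \frac{1}{2} + \frac{\sqrt{165}}{50}$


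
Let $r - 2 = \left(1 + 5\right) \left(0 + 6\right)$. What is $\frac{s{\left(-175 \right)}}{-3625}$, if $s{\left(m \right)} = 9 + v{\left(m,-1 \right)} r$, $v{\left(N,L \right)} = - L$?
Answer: $- \frac{47}{3625} \approx -0.012966$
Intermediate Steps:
$r = 38$ ($r = 2 + \left(1 + 5\right) \left(0 + 6\right) = 2 + 6 \cdot 6 = 2 + 36 = 38$)
$s{\left(m \right)} = 47$ ($s{\left(m \right)} = 9 + \left(-1\right) \left(-1\right) 38 = 9 + 1 \cdot 38 = 9 + 38 = 47$)
$\frac{s{\left(-175 \right)}}{-3625} = \frac{47}{-3625} = 47 \left(- \frac{1}{3625}\right) = - \frac{47}{3625}$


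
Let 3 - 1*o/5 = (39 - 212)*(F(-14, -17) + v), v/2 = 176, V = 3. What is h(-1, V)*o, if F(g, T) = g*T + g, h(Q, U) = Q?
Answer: -498255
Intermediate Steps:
v = 352 (v = 2*176 = 352)
F(g, T) = g + T*g (F(g, T) = T*g + g = g + T*g)
o = 498255 (o = 15 - 5*(39 - 212)*(-14*(1 - 17) + 352) = 15 - (-865)*(-14*(-16) + 352) = 15 - (-865)*(224 + 352) = 15 - (-865)*576 = 15 - 5*(-99648) = 15 + 498240 = 498255)
h(-1, V)*o = -1*498255 = -498255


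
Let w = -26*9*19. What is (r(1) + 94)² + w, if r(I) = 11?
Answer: 6579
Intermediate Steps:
w = -4446 (w = -234*19 = -4446)
(r(1) + 94)² + w = (11 + 94)² - 4446 = 105² - 4446 = 11025 - 4446 = 6579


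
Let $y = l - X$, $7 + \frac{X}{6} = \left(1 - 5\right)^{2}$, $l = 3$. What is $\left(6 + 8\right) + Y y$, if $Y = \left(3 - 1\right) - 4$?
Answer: $116$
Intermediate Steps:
$X = 54$ ($X = -42 + 6 \left(1 - 5\right)^{2} = -42 + 6 \left(-4\right)^{2} = -42 + 6 \cdot 16 = -42 + 96 = 54$)
$Y = -2$ ($Y = 2 - 4 = -2$)
$y = -51$ ($y = 3 - 54 = -51$)
$\left(6 + 8\right) + Y y = \left(6 + 8\right) - -102 = 14 + 102 = 116$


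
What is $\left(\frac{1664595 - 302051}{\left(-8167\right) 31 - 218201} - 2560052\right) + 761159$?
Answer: $- \frac{423979973549}{235689} \approx -1.7989 \cdot 10^{6}$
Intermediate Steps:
$\left(\frac{1664595 - 302051}{\left(-8167\right) 31 - 218201} - 2560052\right) + 761159 = \left(\frac{1362544}{-253177 - 218201} - 2560052\right) + 761159 = \left(\frac{1362544}{-471378} - 2560052\right) + 761159 = \left(1362544 \left(- \frac{1}{471378}\right) - 2560052\right) + 761159 = \left(- \frac{681272}{235689} - 2560052\right) + 761159 = - \frac{603376777100}{235689} + 761159 = - \frac{423979973549}{235689}$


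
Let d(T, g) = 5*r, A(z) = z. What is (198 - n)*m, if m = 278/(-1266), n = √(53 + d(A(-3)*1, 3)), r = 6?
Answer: -9174/211 + 139*√83/633 ≈ -41.478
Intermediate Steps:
d(T, g) = 30 (d(T, g) = 5*6 = 30)
n = √83 (n = √(53 + 30) = √83 ≈ 9.1104)
m = -139/633 (m = 278*(-1/1266) = -139/633 ≈ -0.21959)
(198 - n)*m = (198 - √83)*(-139/633) = -9174/211 + 139*√83/633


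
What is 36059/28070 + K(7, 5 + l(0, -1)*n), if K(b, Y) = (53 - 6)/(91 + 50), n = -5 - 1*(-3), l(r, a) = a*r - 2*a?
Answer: 136247/84210 ≈ 1.6179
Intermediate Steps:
l(r, a) = -2*a + a*r
n = -2 (n = -5 + 3 = -2)
K(b, Y) = ⅓ (K(b, Y) = 47/141 = 47*(1/141) = ⅓)
36059/28070 + K(7, 5 + l(0, -1)*n) = 36059/28070 + ⅓ = 136247/84210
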